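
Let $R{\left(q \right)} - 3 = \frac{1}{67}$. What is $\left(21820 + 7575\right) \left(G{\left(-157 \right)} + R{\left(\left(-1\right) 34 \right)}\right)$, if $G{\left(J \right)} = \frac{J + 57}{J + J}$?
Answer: $\frac{1030706280}{10519} \approx 97985.0$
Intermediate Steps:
$R{\left(q \right)} = \frac{202}{67}$ ($R{\left(q \right)} = 3 + \frac{1}{67} = \frac{202}{67}$)
$G{\left(J \right)} = \frac{57 + J}{2 J}$
$\left(21820 + 7575\right) \left(G{\left(-157 \right)} + R{\left(\left(-1\right) 34 \right)}\right) = \left(21820 + 7575\right) \left(\frac{57 - 157}{2 \left(-157\right)} + \frac{202}{67}\right) = 29395 \left(\frac{1}{2} \left(- \frac{1}{157}\right) \left(-100\right) + \frac{202}{67}\right) = 29395 \left(\frac{50}{157} + \frac{202}{67}\right) = 29395 \cdot \frac{35064}{10519} = \frac{1030706280}{10519}$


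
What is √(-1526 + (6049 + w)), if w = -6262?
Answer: I*√1739 ≈ 41.701*I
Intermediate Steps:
√(-1526 + (6049 + w)) = √(-1526 + (6049 - 6262)) = √(-1526 - 213) = √(-1739) = I*√1739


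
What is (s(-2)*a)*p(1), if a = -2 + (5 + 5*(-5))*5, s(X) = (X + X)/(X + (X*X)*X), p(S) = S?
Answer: -204/5 ≈ -40.800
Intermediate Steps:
s(X) = 2*X/(X + X³) (s(X) = (2*X)/(X + X²*X) = (2*X)/(X + X³) = 2*X/(X + X³))
a = -102 (a = -2 + (5 - 25)*5 = -2 - 20*5 = -2 - 100 = -102)
(s(-2)*a)*p(1) = ((2/(1 + (-2)²))*(-102))*1 = ((2/(1 + 4))*(-102))*1 = ((2/5)*(-102))*1 = ((2*(⅕))*(-102))*1 = ((⅖)*(-102))*1 = -204/5*1 = -204/5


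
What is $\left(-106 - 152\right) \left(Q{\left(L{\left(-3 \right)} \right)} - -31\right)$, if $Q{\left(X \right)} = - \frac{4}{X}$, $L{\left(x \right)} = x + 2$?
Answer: $-9030$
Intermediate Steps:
$L{\left(x \right)} = 2 + x$
$\left(-106 - 152\right) \left(Q{\left(L{\left(-3 \right)} \right)} - -31\right) = \left(-106 - 152\right) \left(- \frac{4}{2 - 3} - -31\right) = - 258 \left(- \frac{4}{-1} + 31\right) = - 258 \left(\left(-4\right) \left(-1\right) + 31\right) = - 258 \left(4 + 31\right) = \left(-258\right) 35 = -9030$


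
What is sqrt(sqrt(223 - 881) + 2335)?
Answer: sqrt(2335 + I*sqrt(658)) ≈ 48.323 + 0.2654*I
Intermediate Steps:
sqrt(sqrt(223 - 881) + 2335) = sqrt(sqrt(-658) + 2335) = sqrt(I*sqrt(658) + 2335) = sqrt(2335 + I*sqrt(658))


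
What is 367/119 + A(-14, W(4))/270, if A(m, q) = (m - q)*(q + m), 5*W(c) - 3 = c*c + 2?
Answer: 3007871/803250 ≈ 3.7446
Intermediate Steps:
W(c) = 1 + c**2/5 (W(c) = 3/5 + (c*c + 2)/5 = 3/5 + (c**2 + 2)/5 = 3/5 + (2 + c**2)/5 = 3/5 + (2/5 + c**2/5) = 1 + c**2/5)
A(m, q) = (m + q)*(m - q) (A(m, q) = (m - q)*(m + q) = (m + q)*(m - q))
367/119 + A(-14, W(4))/270 = 367/119 + ((-14)**2 - (1 + (1/5)*4**2)**2)/270 = 367*(1/119) + (196 - (1 + (1/5)*16)**2)*(1/270) = 367/119 + (196 - (1 + 16/5)**2)*(1/270) = 367/119 + (196 - (21/5)**2)*(1/270) = 367/119 + (196 - 1*441/25)*(1/270) = 367/119 + (196 - 441/25)*(1/270) = 367/119 + (4459/25)*(1/270) = 367/119 + 4459/6750 = 3007871/803250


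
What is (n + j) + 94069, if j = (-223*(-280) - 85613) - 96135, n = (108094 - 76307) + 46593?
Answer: 53141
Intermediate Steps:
n = 78380 (n = 31787 + 46593 = 78380)
j = -119308 (j = (62440 - 85613) - 96135 = -23173 - 96135 = -119308)
(n + j) + 94069 = (78380 - 119308) + 94069 = -40928 + 94069 = 53141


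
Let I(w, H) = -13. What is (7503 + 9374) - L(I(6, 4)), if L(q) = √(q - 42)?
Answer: 16877 - I*√55 ≈ 16877.0 - 7.4162*I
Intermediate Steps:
L(q) = √(-42 + q)
(7503 + 9374) - L(I(6, 4)) = (7503 + 9374) - √(-42 - 13) = 16877 - √(-55) = 16877 - I*√55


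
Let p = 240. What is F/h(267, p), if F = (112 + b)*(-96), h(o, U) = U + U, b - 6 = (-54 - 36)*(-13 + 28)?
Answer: 1232/5 ≈ 246.40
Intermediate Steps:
b = -1344 (b = 6 + (-54 - 36)*(-13 + 28) = 6 - 90*15 = 6 - 1350 = -1344)
h(o, U) = 2*U
F = 118272 (F = (112 - 1344)*(-96) = -1232*(-96) = 118272)
F/h(267, p) = 118272/((2*240)) = 118272/480 = 118272*(1/480) = 1232/5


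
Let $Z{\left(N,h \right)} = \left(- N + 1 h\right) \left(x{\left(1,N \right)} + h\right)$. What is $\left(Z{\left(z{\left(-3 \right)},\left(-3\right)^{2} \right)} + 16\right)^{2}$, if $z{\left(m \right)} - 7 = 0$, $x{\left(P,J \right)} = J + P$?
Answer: $2500$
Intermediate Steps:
$z{\left(m \right)} = 7$ ($z{\left(m \right)} = 7 + 0 = 7$)
$Z{\left(N,h \right)} = \left(h - N\right) \left(1 + N + h\right)$ ($Z{\left(N,h \right)} = \left(- N + 1 h\right) \left(\left(N + 1\right) + h\right) = \left(- N + h\right) \left(\left(1 + N\right) + h\right) = \left(h - N\right) \left(1 + N + h\right)$)
$\left(Z{\left(z{\left(-3 \right)},\left(-3\right)^{2} \right)} + 16\right)^{2} = \left(\left(\left(-3\right)^{2} + \left(\left(-3\right)^{2}\right)^{2} - 7 - 7^{2}\right) + 16\right)^{2} = \left(\left(9 + 9^{2} - 7 - 49\right) + 16\right)^{2} = \left(\left(9 + 81 - 7 - 49\right) + 16\right)^{2} = \left(34 + 16\right)^{2} = 50^{2} = 2500$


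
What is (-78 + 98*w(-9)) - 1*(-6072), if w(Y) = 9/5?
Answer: 30852/5 ≈ 6170.4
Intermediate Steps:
w(Y) = 9/5 (w(Y) = 9*(⅕) = 9/5)
(-78 + 98*w(-9)) - 1*(-6072) = (-78 + 98*(9/5)) - 1*(-6072) = (-78 + 882/5) + 6072 = 492/5 + 6072 = 30852/5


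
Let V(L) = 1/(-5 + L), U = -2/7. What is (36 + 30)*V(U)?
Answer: -462/37 ≈ -12.486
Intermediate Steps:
U = -2/7 (U = -2*1/7 = -2/7 ≈ -0.28571)
(36 + 30)*V(U) = (36 + 30)/(-5 - 2/7) = 66/(-37/7) = 66*(-7/37) = -462/37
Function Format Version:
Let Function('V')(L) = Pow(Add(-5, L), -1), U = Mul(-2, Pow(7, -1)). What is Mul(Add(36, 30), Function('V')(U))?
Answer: Rational(-462, 37) ≈ -12.486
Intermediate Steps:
U = Rational(-2, 7) (U = Mul(-2, Rational(1, 7)) = Rational(-2, 7) ≈ -0.28571)
Mul(Add(36, 30), Function('V')(U)) = Mul(Add(36, 30), Pow(Add(-5, Rational(-2, 7)), -1)) = Mul(66, Pow(Rational(-37, 7), -1)) = Mul(66, Rational(-7, 37)) = Rational(-462, 37)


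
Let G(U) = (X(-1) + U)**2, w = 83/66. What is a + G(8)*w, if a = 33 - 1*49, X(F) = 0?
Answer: 2128/33 ≈ 64.485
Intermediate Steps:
w = 83/66 (w = 83*(1/66) = 83/66 ≈ 1.2576)
G(U) = U**2 (G(U) = (0 + U)**2 = U**2)
a = -16 (a = 33 - 49 = -16)
a + G(8)*w = -16 + 8**2*(83/66) = -16 + 64*(83/66) = -16 + 2656/33 = 2128/33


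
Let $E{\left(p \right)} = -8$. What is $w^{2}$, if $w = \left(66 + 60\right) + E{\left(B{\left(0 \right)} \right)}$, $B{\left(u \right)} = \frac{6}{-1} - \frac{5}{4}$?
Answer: $13924$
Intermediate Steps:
$B{\left(u \right)} = - \frac{29}{4}$ ($B{\left(u \right)} = 6 \left(-1\right) - \frac{5}{4} = -6 - \frac{5}{4} = - \frac{29}{4}$)
$w = 118$ ($w = \left(66 + 60\right) - 8 = 126 - 8 = 118$)
$w^{2} = 118^{2} = 13924$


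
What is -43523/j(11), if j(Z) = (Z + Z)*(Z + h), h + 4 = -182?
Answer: 43523/3850 ≈ 11.305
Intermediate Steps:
h = -186 (h = -4 - 182 = -186)
j(Z) = 2*Z*(-186 + Z) (j(Z) = (Z + Z)*(Z - 186) = (2*Z)*(-186 + Z) = 2*Z*(-186 + Z))
-43523/j(11) = -43523*1/(22*(-186 + 11)) = -43523/(2*11*(-175)) = -43523/(-3850) = -43523*(-1/3850) = 43523/3850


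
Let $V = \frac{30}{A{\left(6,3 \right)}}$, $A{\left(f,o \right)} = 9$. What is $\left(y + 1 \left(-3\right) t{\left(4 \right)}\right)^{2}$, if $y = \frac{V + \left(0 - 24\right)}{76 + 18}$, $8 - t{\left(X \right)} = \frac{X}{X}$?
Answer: $\frac{8952064}{19881} \approx 450.28$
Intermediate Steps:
$t{\left(X \right)} = 7$ ($t{\left(X \right)} = 8 - \frac{X}{X} = 8 - 1 = 7$)
$V = \frac{10}{3}$ ($V = \frac{30}{9} = 30 \cdot \frac{1}{9} = \frac{10}{3} \approx 3.3333$)
$y = - \frac{31}{141}$ ($y = \frac{\frac{10}{3} + \left(0 - 24\right)}{76 + 18} = \frac{\frac{10}{3} - 24}{94} = \left(- \frac{62}{3}\right) \frac{1}{94} = - \frac{31}{141} \approx -0.21986$)
$\left(y + 1 \left(-3\right) t{\left(4 \right)}\right)^{2} = \left(- \frac{31}{141} + 1 \left(-3\right) 7\right)^{2} = \left(- \frac{31}{141} - 21\right)^{2} = \left(- \frac{2992}{141}\right)^{2} = \frac{8952064}{19881}$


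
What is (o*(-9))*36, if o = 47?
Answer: -15228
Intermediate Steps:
(o*(-9))*36 = (47*(-9))*36 = -423*36 = -15228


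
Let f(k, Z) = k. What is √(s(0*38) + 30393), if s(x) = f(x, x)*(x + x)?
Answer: 3*√3377 ≈ 174.34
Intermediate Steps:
s(x) = 2*x² (s(x) = x*(x + x) = x*(2*x) = 2*x²)
√(s(0*38) + 30393) = √(2*(0*38)² + 30393) = √(2*0² + 30393) = √(2*0 + 30393) = √(0 + 30393) = √30393 = 3*√3377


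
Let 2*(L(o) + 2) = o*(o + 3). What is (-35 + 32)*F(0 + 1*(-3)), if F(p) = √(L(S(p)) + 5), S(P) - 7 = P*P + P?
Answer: -3*√107 ≈ -31.032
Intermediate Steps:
S(P) = 7 + P + P² (S(P) = 7 + (P*P + P) = 7 + (P² + P) = 7 + (P + P²) = 7 + P + P²)
L(o) = -2 + o*(3 + o)/2 (L(o) = -2 + (o*(o + 3))/2 = -2 + (o*(3 + o))/2 = -2 + o*(3 + o)/2)
F(p) = √(27/2 + (7 + p + p²)²/2 + 3*p/2 + 3*p²/2) (F(p) = √((-2 + (7 + p + p²)²/2 + 3*(7 + p + p²)/2) + 5) = √((-2 + (7 + p + p²)²/2 + (21/2 + 3*p/2 + 3*p²/2)) + 5) = √((17/2 + (7 + p + p²)²/2 + 3*p/2 + 3*p²/2) + 5) = √(27/2 + (7 + p + p²)²/2 + 3*p/2 + 3*p²/2))
(-35 + 32)*F(0 + 1*(-3)) = (-35 + 32)*(√(54 + 2*(7 + (0 + 1*(-3)) + (0 + 1*(-3))²)² + 6*(0 + 1*(-3)) + 6*(0 + 1*(-3))²)/2) = -3*√(54 + 2*(7 + (0 - 3) + (0 - 3)²)² + 6*(0 - 3) + 6*(0 - 3)²)/2 = -3*√(54 + 2*(7 - 3 + (-3)²)² + 6*(-3) + 6*(-3)²)/2 = -3*√(54 + 2*(7 - 3 + 9)² - 18 + 6*9)/2 = -3*√(54 + 2*13² - 18 + 54)/2 = -3*√(54 + 2*169 - 18 + 54)/2 = -3*√(54 + 338 - 18 + 54)/2 = -3*√428/2 = -3*2*√107/2 = -3*√107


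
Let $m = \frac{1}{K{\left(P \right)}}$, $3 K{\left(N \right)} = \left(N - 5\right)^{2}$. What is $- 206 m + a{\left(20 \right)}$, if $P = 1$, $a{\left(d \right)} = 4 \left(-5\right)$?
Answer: $- \frac{469}{8} \approx -58.625$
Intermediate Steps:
$a{\left(d \right)} = -20$
$K{\left(N \right)} = \frac{\left(-5 + N\right)^{2}}{3}$ ($K{\left(N \right)} = \frac{\left(N - 5\right)^{2}}{3} = \frac{\left(-5 + N\right)^{2}}{3}$)
$m = \frac{3}{16}$ ($m = \frac{1}{\frac{1}{3} \left(-5 + 1\right)^{2}} = \frac{1}{\frac{1}{3} \left(-4\right)^{2}} = \frac{1}{\frac{1}{3} \cdot 16} = \frac{1}{\frac{16}{3}} = \frac{3}{16} \approx 0.1875$)
$- 206 m + a{\left(20 \right)} = \left(-206\right) \frac{3}{16} - 20 = - \frac{309}{8} - 20 = - \frac{469}{8}$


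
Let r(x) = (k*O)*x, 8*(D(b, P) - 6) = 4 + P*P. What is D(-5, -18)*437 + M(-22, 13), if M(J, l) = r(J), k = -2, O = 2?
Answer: 20627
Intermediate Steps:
D(b, P) = 13/2 + P**2/8 (D(b, P) = 6 + (4 + P*P)/8 = 6 + (4 + P**2)/8 = 6 + (1/2 + P**2/8) = 13/2 + P**2/8)
r(x) = -4*x (r(x) = (-2*2)*x = -4*x)
M(J, l) = -4*J
D(-5, -18)*437 + M(-22, 13) = (13/2 + (1/8)*(-18)**2)*437 - 4*(-22) = (13/2 + (1/8)*324)*437 + 88 = (13/2 + 81/2)*437 + 88 = 47*437 + 88 = 20539 + 88 = 20627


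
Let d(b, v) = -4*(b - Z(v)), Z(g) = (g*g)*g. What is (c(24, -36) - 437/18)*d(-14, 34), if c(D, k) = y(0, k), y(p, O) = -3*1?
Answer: -12870092/3 ≈ -4.2900e+6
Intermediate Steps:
Z(g) = g³ (Z(g) = g²*g = g³)
y(p, O) = -3
c(D, k) = -3
d(b, v) = -4*b + 4*v³ (d(b, v) = -4*(b - v³) = -4*b + 4*v³)
(c(24, -36) - 437/18)*d(-14, 34) = (-3 - 437/18)*(-4*(-14) + 4*34³) = (-3 - 437*1/18)*(56 + 4*39304) = (-3 - 437/18)*(56 + 157216) = -491/18*157272 = -12870092/3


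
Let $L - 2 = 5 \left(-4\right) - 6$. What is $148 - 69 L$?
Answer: $1804$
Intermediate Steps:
$L = -24$ ($L = 2 + \left(5 \left(-4\right) - 6\right) = 2 - 26 = -24$)
$148 - 69 L = 148 - -1656 = 148 + 1656 = 1804$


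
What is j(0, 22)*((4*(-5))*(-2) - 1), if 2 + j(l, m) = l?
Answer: -78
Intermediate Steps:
j(l, m) = -2 + l
j(0, 22)*((4*(-5))*(-2) - 1) = (-2 + 0)*((4*(-5))*(-2) - 1) = -2*(-20*(-2) - 1) = -2*(40 - 1) = -2*39 = -78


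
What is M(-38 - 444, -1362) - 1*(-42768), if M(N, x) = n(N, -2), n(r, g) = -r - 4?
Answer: 43246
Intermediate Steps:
n(r, g) = -4 - r
M(N, x) = -4 - N
M(-38 - 444, -1362) - 1*(-42768) = (-4 - (-38 - 444)) - 1*(-42768) = (-4 - 1*(-482)) + 42768 = (-4 + 482) + 42768 = 478 + 42768 = 43246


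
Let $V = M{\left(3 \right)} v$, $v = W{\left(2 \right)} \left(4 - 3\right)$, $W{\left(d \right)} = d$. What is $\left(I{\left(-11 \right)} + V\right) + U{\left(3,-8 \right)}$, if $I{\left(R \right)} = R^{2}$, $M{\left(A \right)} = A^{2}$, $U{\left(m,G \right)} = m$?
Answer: $142$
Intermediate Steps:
$v = 2$ ($v = 2 \left(4 - 3\right) = 2 \cdot 1 = 2$)
$V = 18$ ($V = 3^{2} \cdot 2 = 9 \cdot 2 = 18$)
$\left(I{\left(-11 \right)} + V\right) + U{\left(3,-8 \right)} = \left(\left(-11\right)^{2} + 18\right) + 3 = \left(121 + 18\right) + 3 = 139 + 3 = 142$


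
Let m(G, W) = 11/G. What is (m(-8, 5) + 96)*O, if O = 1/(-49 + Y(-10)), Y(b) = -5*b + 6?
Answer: 757/56 ≈ 13.518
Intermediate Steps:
Y(b) = 6 - 5*b
O = ⅐ (O = 1/(-49 + (6 - 5*(-10))) = 1/(-49 + (6 + 50)) = 1/(-49 + 56) = 1/7 = ⅐ ≈ 0.14286)
(m(-8, 5) + 96)*O = (11/(-8) + 96)*(⅐) = (11*(-⅛) + 96)*(⅐) = (-11/8 + 96)*(⅐) = (757/8)*(⅐) = 757/56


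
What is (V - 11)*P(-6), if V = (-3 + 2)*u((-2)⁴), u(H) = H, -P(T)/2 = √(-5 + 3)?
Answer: 54*I*√2 ≈ 76.368*I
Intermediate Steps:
P(T) = -2*I*√2 (P(T) = -2*√(-5 + 3) = -2*I*√2)
V = -16 (V = (-3 + 2)*(-2)⁴ = -1*16 = -16)
(V - 11)*P(-6) = (-16 - 11)*(-2*I*√2) = -(-54)*I*√2 = 54*I*√2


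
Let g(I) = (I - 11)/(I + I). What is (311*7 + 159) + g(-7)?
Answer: 16361/7 ≈ 2337.3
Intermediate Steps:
g(I) = (-11 + I)/(2*I) (g(I) = (-11 + I)/((2*I)) = (-11 + I)*(1/(2*I)) = (-11 + I)/(2*I))
(311*7 + 159) + g(-7) = (311*7 + 159) + (½)*(-11 - 7)/(-7) = (2177 + 159) + (½)*(-⅐)*(-18) = 2336 + 9/7 = 16361/7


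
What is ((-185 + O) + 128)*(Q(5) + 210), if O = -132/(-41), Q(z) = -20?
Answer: -418950/41 ≈ -10218.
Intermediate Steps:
O = 132/41 (O = -132*(-1/41) = 132/41 ≈ 3.2195)
((-185 + O) + 128)*(Q(5) + 210) = ((-185 + 132/41) + 128)*(-20 + 210) = (-7453/41 + 128)*190 = -2205/41*190 = -418950/41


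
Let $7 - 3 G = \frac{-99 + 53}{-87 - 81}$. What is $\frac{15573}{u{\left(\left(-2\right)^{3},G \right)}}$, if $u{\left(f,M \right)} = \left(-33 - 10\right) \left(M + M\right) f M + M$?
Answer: $\frac{247236948}{54942295} \approx 4.4999$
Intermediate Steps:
$G = \frac{565}{252}$ ($G = \frac{7}{3} - \frac{\left(-99 + 53\right) \frac{1}{-87 - 81}}{3} = \frac{7}{3} - \frac{\left(-46\right) \frac{1}{-168}}{3} = \frac{7}{3} - \frac{\left(-46\right) \left(- \frac{1}{168}\right)}{3} = \frac{7}{3} - \frac{23}{252} = \frac{565}{252} \approx 2.2421$)
$u{\left(f,M \right)} = M - 86 f M^{2}$ ($u{\left(f,M \right)} = - 43 \cdot 2 M f M + M = - 86 M f M + M = - 86 f M^{2} + M = M - 86 f M^{2}$)
$\frac{15573}{u{\left(\left(-2\right)^{3},G \right)}} = \frac{15573}{\frac{565}{252} \left(1 - \frac{24295 \left(-2\right)^{3}}{126}\right)} = \frac{15573}{\frac{565}{252} \left(1 - \frac{24295}{126} \left(-8\right)\right)} = \frac{15573}{\frac{565}{252} \left(1 + \frac{97180}{63}\right)} = \frac{15573}{\frac{565}{252} \cdot \frac{97243}{63}} = \frac{15573}{\frac{54942295}{15876}} = 15573 \cdot \frac{15876}{54942295} = \frac{247236948}{54942295}$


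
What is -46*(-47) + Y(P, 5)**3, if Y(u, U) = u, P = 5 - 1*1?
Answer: 2226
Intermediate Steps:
P = 4 (P = 5 - 1 = 4)
-46*(-47) + Y(P, 5)**3 = -46*(-47) + 4**3 = 2162 + 64 = 2226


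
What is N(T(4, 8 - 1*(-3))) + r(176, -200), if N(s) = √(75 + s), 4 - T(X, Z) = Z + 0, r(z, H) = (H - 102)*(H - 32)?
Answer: 70064 + 2*√17 ≈ 70072.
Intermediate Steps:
r(z, H) = (-102 + H)*(-32 + H)
T(X, Z) = 4 - Z (T(X, Z) = 4 - (Z + 0) = 4 - Z)
N(T(4, 8 - 1*(-3))) + r(176, -200) = √(75 + (4 - (8 - 1*(-3)))) + (3264 + (-200)² - 134*(-200)) = √(75 + (4 - (8 + 3))) + (3264 + 40000 + 26800) = √(75 + (4 - 1*11)) + 70064 = √(75 + (4 - 11)) + 70064 = √(75 - 7) + 70064 = √68 + 70064 = 2*√17 + 70064 = 70064 + 2*√17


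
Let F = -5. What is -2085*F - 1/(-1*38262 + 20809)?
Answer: 181947526/17453 ≈ 10425.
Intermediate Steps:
-2085*F - 1/(-1*38262 + 20809) = -2085*(-5) - 1/(-1*38262 + 20809) = 10425 - 1/(-38262 + 20809) = 10425 - 1/(-17453) = 10425 - 1*(-1/17453) = 10425 + 1/17453 = 181947526/17453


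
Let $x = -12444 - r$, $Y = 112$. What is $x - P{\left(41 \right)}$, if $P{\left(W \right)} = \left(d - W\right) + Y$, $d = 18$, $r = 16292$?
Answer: $-28825$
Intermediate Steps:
$x = -28736$ ($x = -12444 - 16292 = -28736$)
$P{\left(W \right)} = 130 - W$ ($P{\left(W \right)} = \left(18 - W\right) + 112 = 130 - W$)
$x - P{\left(41 \right)} = -28736 - \left(130 - 41\right) = -28736 - 89 = -28825$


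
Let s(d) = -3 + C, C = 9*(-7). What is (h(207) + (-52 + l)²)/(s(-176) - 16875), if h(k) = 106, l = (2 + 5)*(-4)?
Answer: -6506/16941 ≈ -0.38404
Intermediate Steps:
l = -28 (l = 7*(-4) = -28)
C = -63
s(d) = -66 (s(d) = -3 - 63 = -66)
(h(207) + (-52 + l)²)/(s(-176) - 16875) = (106 + (-52 - 28)²)/(-66 - 16875) = (106 + (-80)²)/(-16941) = (106 + 6400)*(-1/16941) = 6506*(-1/16941) = -6506/16941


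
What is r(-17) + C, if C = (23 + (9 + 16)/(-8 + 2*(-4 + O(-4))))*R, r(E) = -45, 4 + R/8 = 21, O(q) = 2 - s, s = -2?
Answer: 2658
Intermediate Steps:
O(q) = 4 (O(q) = 2 - 1*(-2) = 2 + 2 = 4)
R = 136 (R = -32 + 8*21 = -32 + 168 = 136)
C = 2703 (C = (23 + (9 + 16)/(-8 + 2*(-4 + 4)))*136 = (23 + 25/(-8 + 2*0))*136 = (23 + 25/(-8 + 0))*136 = (23 + 25/(-8))*136 = (23 + 25*(-1/8))*136 = (23 - 25/8)*136 = (159/8)*136 = 2703)
r(-17) + C = -45 + 2703 = 2658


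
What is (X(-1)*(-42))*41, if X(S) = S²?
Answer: -1722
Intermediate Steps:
(X(-1)*(-42))*41 = ((-1)²*(-42))*41 = (1*(-42))*41 = -42*41 = -1722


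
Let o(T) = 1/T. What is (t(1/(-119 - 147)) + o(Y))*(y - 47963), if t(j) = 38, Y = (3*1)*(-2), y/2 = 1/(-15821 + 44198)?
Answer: -308957453123/170262 ≈ -1.8146e+6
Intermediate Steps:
y = 2/28377 (y = 2/(-15821 + 44198) = 2/28377 ≈ 7.0480e-5)
Y = -6 (Y = 3*(-2) = -6)
(t(1/(-119 - 147)) + o(Y))*(y - 47963) = (38 + 1/(-6))*(2/28377 - 47963) = (38 - 1/6)*(-1361046049/28377) = (227/6)*(-1361046049/28377) = -308957453123/170262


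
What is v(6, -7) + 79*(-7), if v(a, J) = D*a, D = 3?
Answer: -535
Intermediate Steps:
v(a, J) = 3*a
v(6, -7) + 79*(-7) = 3*6 + 79*(-7) = 18 - 553 = -535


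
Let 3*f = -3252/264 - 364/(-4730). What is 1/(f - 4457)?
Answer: -14190/63302731 ≈ -0.00022416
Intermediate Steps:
f = -57901/14190 (f = (-3252/264 - 364/(-4730))/3 = (-3252*1/264 - 364*(-1/4730))/3 = (-271/22 + 182/2365)/3 = (⅓)*(-57901/4730) = -57901/14190 ≈ -4.0804)
1/(f - 4457) = 1/(-57901/14190 - 4457) = 1/(-63302731/14190) = -14190/63302731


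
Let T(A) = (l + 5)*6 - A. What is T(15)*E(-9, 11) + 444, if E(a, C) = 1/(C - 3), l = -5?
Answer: 3537/8 ≈ 442.13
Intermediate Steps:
T(A) = -A (T(A) = (-5 + 5)*6 - A = 0*6 - A = 0 - A = -A)
E(a, C) = 1/(-3 + C)
T(15)*E(-9, 11) + 444 = (-1*15)/(-3 + 11) + 444 = -15/8 + 444 = 3537/8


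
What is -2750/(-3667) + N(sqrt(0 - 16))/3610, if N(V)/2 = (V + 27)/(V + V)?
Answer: 522693/696730 - 27*I/14440 ≈ 0.75021 - 0.0018698*I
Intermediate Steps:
N(V) = (27 + V)/V (N(V) = 2*((V + 27)/(V + V)) = 2*((27 + V)/((2*V))) = 2*((27 + V)*(1/(2*V))) = 2*((27 + V)/(2*V)) = (27 + V)/V)
-2750/(-3667) + N(sqrt(0 - 16))/3610 = -2750/(-3667) + ((27 + sqrt(0 - 16))/(sqrt(0 - 16)))/3610 = -2750*(-1/3667) + ((27 + sqrt(-16))/(sqrt(-16)))*(1/3610) = 2750/3667 + ((27 + 4*I)/((4*I)))*(1/3610) = 2750/3667 + ((-I/4)*(27 + 4*I))*(1/3610) = 2750/3667 - I*(27 + 4*I)/4*(1/3610) = 2750/3667 - I*(27 + 4*I)/14440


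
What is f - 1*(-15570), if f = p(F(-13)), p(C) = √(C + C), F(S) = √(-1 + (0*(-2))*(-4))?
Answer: 15571 + I ≈ 15571.0 + 1.0*I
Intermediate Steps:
F(S) = I (F(S) = √(-1 + 0*(-4)) = √(-1 + 0) = √(-1) = I)
p(C) = √2*√C (p(C) = √(2*C) = √2*√C)
f = √2*√I ≈ 1.0 + 1.0*I
f - 1*(-15570) = (1 + I) - 1*(-15570) = (1 + I) + 15570 = 15571 + I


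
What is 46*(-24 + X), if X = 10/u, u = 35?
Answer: -7636/7 ≈ -1090.9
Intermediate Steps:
X = 2/7 (X = 10/35 = 10*(1/35) = 2/7 ≈ 0.28571)
46*(-24 + X) = 46*(-24 + 2/7) = 46*(-166/7) = -7636/7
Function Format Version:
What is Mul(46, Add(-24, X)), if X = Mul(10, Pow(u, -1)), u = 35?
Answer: Rational(-7636, 7) ≈ -1090.9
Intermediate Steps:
X = Rational(2, 7) (X = Mul(10, Pow(35, -1)) = Mul(10, Rational(1, 35)) = Rational(2, 7) ≈ 0.28571)
Mul(46, Add(-24, X)) = Mul(46, Add(-24, Rational(2, 7))) = Mul(46, Rational(-166, 7)) = Rational(-7636, 7)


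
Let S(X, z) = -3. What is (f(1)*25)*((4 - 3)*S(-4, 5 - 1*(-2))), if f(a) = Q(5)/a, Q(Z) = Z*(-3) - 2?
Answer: 1275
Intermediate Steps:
Q(Z) = -2 - 3*Z (Q(Z) = -3*Z - 2 = -2 - 3*Z)
f(a) = -17/a (f(a) = (-2 - 3*5)/a = (-2 - 15)/a = -17/a)
(f(1)*25)*((4 - 3)*S(-4, 5 - 1*(-2))) = (-17/1*25)*((4 - 3)*(-3)) = (-17*1*25)*(1*(-3)) = -17*25*(-3) = -425*(-3) = 1275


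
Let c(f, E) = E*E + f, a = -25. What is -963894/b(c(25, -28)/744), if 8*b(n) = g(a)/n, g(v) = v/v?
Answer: -259930082/31 ≈ -8.3848e+6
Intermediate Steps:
g(v) = 1
c(f, E) = f + E² (c(f, E) = E² + f = f + E²)
b(n) = 1/(8*n) (b(n) = (1/n)/8 = 1/(8*n))
-963894/b(c(25, -28)/744) = -963894/(1/(8*(((25 + (-28)²)/744)))) = -963894/(1/(8*(((25 + 784)*(1/744))))) = -963894/(1/(8*((809*(1/744))))) = -963894/(1/(8*(809/744))) = -963894/((⅛)*(744/809)) = -963894/93/809 = -963894*809/93 = -259930082/31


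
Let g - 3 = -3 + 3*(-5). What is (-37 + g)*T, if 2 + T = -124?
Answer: 6552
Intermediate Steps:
T = -126 (T = -2 - 124 = -126)
g = -15 (g = 3 + (-3 + 3*(-5)) = 3 + (-3 - 15) = 3 - 18 = -15)
(-37 + g)*T = (-37 - 15)*(-126) = -52*(-126) = 6552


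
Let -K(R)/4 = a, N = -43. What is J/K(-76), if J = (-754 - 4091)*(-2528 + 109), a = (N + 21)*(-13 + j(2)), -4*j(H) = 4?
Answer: -11720055/1232 ≈ -9513.0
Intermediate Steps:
j(H) = -1 (j(H) = -¼*4 = -1)
a = 308 (a = (-43 + 21)*(-13 - 1) = -22*(-14) = 308)
K(R) = -1232 (K(R) = -4*308 = -1232)
J = 11720055 (J = -4845*(-2419) = 11720055)
J/K(-76) = 11720055/(-1232) = 11720055*(-1/1232) = -11720055/1232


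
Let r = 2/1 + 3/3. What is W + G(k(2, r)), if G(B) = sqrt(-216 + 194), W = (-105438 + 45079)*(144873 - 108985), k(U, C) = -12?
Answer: -2166163792 + I*sqrt(22) ≈ -2.1662e+9 + 4.6904*I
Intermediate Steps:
r = 3 (r = 2*1 + 3*(1/3) = 2 + 1 = 3)
W = -2166163792 (W = -60359*35888 = -2166163792)
G(B) = I*sqrt(22) (G(B) = sqrt(-22) = I*sqrt(22))
W + G(k(2, r)) = -2166163792 + I*sqrt(22)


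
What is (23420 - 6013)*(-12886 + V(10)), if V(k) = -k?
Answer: -224480672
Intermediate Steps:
(23420 - 6013)*(-12886 + V(10)) = (23420 - 6013)*(-12886 - 1*10) = 17407*(-12886 - 10) = 17407*(-12896) = -224480672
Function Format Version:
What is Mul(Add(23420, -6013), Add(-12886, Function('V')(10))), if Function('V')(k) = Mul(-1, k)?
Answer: -224480672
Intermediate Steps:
Mul(Add(23420, -6013), Add(-12886, Function('V')(10))) = Mul(Add(23420, -6013), Add(-12886, Mul(-1, 10))) = Mul(17407, Add(-12886, -10)) = Mul(17407, -12896) = -224480672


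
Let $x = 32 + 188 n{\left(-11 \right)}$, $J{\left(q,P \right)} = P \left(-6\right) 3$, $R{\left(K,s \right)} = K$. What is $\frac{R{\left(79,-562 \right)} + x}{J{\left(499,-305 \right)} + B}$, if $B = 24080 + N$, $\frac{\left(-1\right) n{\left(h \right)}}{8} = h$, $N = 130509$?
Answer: $\frac{16655}{160079} \approx 0.10404$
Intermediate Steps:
$n{\left(h \right)} = - 8 h$
$J{\left(q,P \right)} = - 18 P$ ($J{\left(q,P \right)} = - 6 P 3 = - 18 P$)
$x = 16576$ ($x = 32 + 188 \left(\left(-8\right) \left(-11\right)\right) = 32 + 188 \cdot 88 = 32 + 16544 = 16576$)
$B = 154589$ ($B = 24080 + 130509 = 154589$)
$\frac{R{\left(79,-562 \right)} + x}{J{\left(499,-305 \right)} + B} = \frac{79 + 16576}{\left(-18\right) \left(-305\right) + 154589} = \frac{16655}{5490 + 154589} = \frac{16655}{160079}$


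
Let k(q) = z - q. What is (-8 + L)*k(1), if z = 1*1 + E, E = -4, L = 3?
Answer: 20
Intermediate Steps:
z = -3 (z = 1*1 - 4 = 1 - 4 = -3)
k(q) = -3 - q
(-8 + L)*k(1) = (-8 + 3)*(-3 - 1*1) = -5*(-3 - 1) = -5*(-4) = 20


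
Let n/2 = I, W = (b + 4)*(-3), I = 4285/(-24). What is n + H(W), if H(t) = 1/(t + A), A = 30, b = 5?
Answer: -1427/4 ≈ -356.75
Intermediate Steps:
I = -4285/24 (I = 4285*(-1/24) = -4285/24 ≈ -178.54)
W = -27 (W = (5 + 4)*(-3) = 9*(-3) = -27)
H(t) = 1/(30 + t) (H(t) = 1/(t + 30) = 1/(30 + t))
n = -4285/12 (n = 2*(-4285/24) = -4285/12 ≈ -357.08)
n + H(W) = -4285/12 + 1/(30 - 27) = -4285/12 + 1/3 = -4285/12 + ⅓ = -1427/4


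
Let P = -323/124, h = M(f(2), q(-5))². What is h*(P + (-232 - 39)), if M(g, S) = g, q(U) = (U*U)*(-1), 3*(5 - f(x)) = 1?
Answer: -554141/93 ≈ -5958.5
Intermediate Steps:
f(x) = 14/3 (f(x) = 5 - ⅓*1 = 5 - ⅓ = 14/3)
q(U) = -U² (q(U) = U²*(-1) = -U²)
h = 196/9 (h = (14/3)² = 196/9 ≈ 21.778)
P = -323/124 (P = -323*1/124 = -323/124 ≈ -2.6048)
h*(P + (-232 - 39)) = 196*(-323/124 + (-232 - 39))/9 = 196*(-323/124 - 271)/9 = (196/9)*(-33927/124) = -554141/93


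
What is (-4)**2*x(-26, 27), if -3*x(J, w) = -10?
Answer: 160/3 ≈ 53.333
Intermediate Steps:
x(J, w) = 10/3 (x(J, w) = -1/3*(-10) = 10/3)
(-4)**2*x(-26, 27) = (-4)**2*(10/3) = 16*(10/3) = 160/3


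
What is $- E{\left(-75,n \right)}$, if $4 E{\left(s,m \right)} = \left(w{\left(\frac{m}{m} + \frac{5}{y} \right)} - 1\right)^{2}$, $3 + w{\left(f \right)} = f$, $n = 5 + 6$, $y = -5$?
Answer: $-4$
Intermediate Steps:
$n = 11$
$w{\left(f \right)} = -3 + f$
$E{\left(s,m \right)} = 4$ ($E{\left(s,m \right)} = \frac{\left(\left(-3 + \left(\frac{m}{m} + \frac{5}{-5}\right)\right) - 1\right)^{2}}{4} = \frac{\left(\left(-3 + \left(1 + 5 \left(- \frac{1}{5}\right)\right)\right) - 1\right)^{2}}{4} = \frac{\left(\left(-3 + \left(1 - 1\right)\right) - 1\right)^{2}}{4} = \frac{\left(\left(-3 + 0\right) - 1\right)^{2}}{4} = \frac{\left(-3 - 1\right)^{2}}{4} = \frac{\left(-4\right)^{2}}{4} = \frac{1}{4} \cdot 16 = 4$)
$- E{\left(-75,n \right)} = \left(-1\right) 4 = -4$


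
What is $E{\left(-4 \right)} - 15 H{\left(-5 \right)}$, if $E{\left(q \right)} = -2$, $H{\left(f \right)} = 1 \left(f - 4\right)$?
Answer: $133$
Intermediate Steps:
$H{\left(f \right)} = -4 + f$ ($H{\left(f \right)} = 1 \left(-4 + f\right) = -4 + f$)
$E{\left(-4 \right)} - 15 H{\left(-5 \right)} = -2 - 15 \left(-4 - 5\right) = -2 - -135 = -2 + 135 = 133$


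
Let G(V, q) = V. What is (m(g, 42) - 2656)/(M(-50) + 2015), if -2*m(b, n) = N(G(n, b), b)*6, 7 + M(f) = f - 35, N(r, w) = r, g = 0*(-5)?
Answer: -2782/1923 ≈ -1.4467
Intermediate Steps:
g = 0
M(f) = -42 + f (M(f) = -7 + (f - 35) = -7 + (-35 + f) = -42 + f)
m(b, n) = -3*n (m(b, n) = -n*6/2 = -3*n)
(m(g, 42) - 2656)/(M(-50) + 2015) = (-3*42 - 2656)/((-42 - 50) + 2015) = (-126 - 2656)/(-92 + 2015) = -2782/1923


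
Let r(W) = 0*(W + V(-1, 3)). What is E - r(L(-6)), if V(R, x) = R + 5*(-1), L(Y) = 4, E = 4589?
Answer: 4589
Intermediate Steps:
V(R, x) = -5 + R (V(R, x) = R - 5 = -5 + R)
r(W) = 0 (r(W) = 0*(W + (-5 - 1)) = 0*(W - 6) = 0*(-6 + W) = 0)
E - r(L(-6)) = 4589 - 1*0 = 4589 + 0 = 4589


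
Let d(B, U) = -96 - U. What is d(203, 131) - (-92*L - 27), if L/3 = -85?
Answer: -23660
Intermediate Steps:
L = -255 (L = 3*(-85) = -255)
d(203, 131) - (-92*L - 27) = (-96 - 1*131) - (-92*(-255) - 27) = (-96 - 131) - (23460 - 27) = -227 - 1*23433 = -227 - 23433 = -23660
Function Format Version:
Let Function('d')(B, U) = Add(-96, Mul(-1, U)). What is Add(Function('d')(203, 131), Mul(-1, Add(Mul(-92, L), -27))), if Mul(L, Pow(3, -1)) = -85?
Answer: -23660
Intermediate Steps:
L = -255 (L = Mul(3, -85) = -255)
Add(Function('d')(203, 131), Mul(-1, Add(Mul(-92, L), -27))) = Add(Add(-96, Mul(-1, 131)), Mul(-1, Add(Mul(-92, -255), -27))) = Add(Add(-96, -131), Mul(-1, Add(23460, -27))) = Add(-227, Mul(-1, 23433)) = Add(-227, -23433) = -23660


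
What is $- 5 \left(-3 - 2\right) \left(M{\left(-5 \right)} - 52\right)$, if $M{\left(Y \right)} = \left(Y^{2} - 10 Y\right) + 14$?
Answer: $925$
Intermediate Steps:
$M{\left(Y \right)} = 14 + Y^{2} - 10 Y$
$- 5 \left(-3 - 2\right) \left(M{\left(-5 \right)} - 52\right) = - 5 \left(-3 - 2\right) \left(\left(14 + \left(-5\right)^{2} - -50\right) - 52\right) = \left(-5\right) \left(-5\right) \left(\left(14 + 25 + 50\right) - 52\right) = 25 \left(89 - 52\right) = 25 \cdot 37 = 925$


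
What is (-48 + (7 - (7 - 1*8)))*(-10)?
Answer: 400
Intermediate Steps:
(-48 + (7 - (7 - 1*8)))*(-10) = (-48 + (7 - (7 - 8)))*(-10) = (-48 + (7 - 1*(-1)))*(-10) = (-48 + (7 + 1))*(-10) = (-48 + 8)*(-10) = -40*(-10) = 400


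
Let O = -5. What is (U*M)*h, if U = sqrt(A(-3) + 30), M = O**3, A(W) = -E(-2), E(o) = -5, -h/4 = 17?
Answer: 8500*sqrt(35) ≈ 50287.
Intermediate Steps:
h = -68 (h = -4*17 = -68)
A(W) = 5 (A(W) = -1*(-5) = 5)
M = -125 (M = (-5)**3 = -125)
U = sqrt(35) (U = sqrt(5 + 30) = sqrt(35) ≈ 5.9161)
(U*M)*h = (sqrt(35)*(-125))*(-68) = -125*sqrt(35)*(-68) = 8500*sqrt(35)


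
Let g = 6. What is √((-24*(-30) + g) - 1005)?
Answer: 3*I*√31 ≈ 16.703*I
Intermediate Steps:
√((-24*(-30) + g) - 1005) = √((-24*(-30) + 6) - 1005) = √((720 + 6) - 1005) = √(726 - 1005) = √(-279) = 3*I*√31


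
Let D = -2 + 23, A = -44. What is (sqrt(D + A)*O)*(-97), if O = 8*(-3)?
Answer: 2328*I*sqrt(23) ≈ 11165.0*I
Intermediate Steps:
D = 21
O = -24
(sqrt(D + A)*O)*(-97) = (sqrt(21 - 44)*(-24))*(-97) = (sqrt(-23)*(-24))*(-97) = ((I*sqrt(23))*(-24))*(-97) = -24*I*sqrt(23)*(-97) = 2328*I*sqrt(23)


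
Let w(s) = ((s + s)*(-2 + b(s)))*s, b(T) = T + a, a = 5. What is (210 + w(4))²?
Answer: 188356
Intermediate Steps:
b(T) = 5 + T (b(T) = T + 5 = 5 + T)
w(s) = 2*s²*(3 + s) (w(s) = ((s + s)*(-2 + (5 + s)))*s = ((2*s)*(3 + s))*s = (2*s*(3 + s))*s = 2*s²*(3 + s))
(210 + w(4))² = (210 + 2*4²*(3 + 4))² = (210 + 2*16*7)² = (210 + 224)² = 434² = 188356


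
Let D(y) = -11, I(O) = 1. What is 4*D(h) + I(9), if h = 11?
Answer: -43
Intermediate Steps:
4*D(h) + I(9) = 4*(-11) + 1 = -44 + 1 = -43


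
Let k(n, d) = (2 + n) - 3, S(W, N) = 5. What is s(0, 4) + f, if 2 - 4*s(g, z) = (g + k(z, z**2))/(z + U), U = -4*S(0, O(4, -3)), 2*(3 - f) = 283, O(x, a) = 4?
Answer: -8829/64 ≈ -137.95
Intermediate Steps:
f = -277/2 (f = 3 - 1/2*283 = 3 - 283/2 = -277/2 ≈ -138.50)
U = -20 (U = -4*5 = -20)
k(n, d) = -1 + n
s(g, z) = 1/2 - (-1 + g + z)/(4*(-20 + z)) (s(g, z) = 1/2 - (g + (-1 + z))/(4*(z - 20)) = 1/2 - (-1 + g + z)/(4*(-20 + z)))
s(0, 4) + f = (-39 + 4 - 1*0)/(4*(-20 + 4)) - 277/2 = (1/4)*(-39 + 4 + 0)/(-16) - 277/2 = (1/4)*(-1/16)*(-35) - 277/2 = 35/64 - 277/2 = -8829/64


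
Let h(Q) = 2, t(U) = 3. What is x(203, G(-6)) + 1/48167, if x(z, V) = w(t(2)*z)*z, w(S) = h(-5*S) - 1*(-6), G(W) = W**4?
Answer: 78223209/48167 ≈ 1624.0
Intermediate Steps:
w(S) = 8 (w(S) = 2 - 1*(-6) = 2 + 6 = 8)
x(z, V) = 8*z
x(203, G(-6)) + 1/48167 = 8*203 + 1/48167 = 1624 + 1/48167 = 78223209/48167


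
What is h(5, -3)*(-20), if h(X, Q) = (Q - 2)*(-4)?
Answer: -400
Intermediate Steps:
h(X, Q) = 8 - 4*Q (h(X, Q) = (-2 + Q)*(-4) = 8 - 4*Q)
h(5, -3)*(-20) = (8 - 4*(-3))*(-20) = (8 + 12)*(-20) = 20*(-20) = -400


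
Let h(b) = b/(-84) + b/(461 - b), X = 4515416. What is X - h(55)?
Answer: 10999554641/2436 ≈ 4.5154e+6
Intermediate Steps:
h(b) = -b/84 + b/(461 - b) (h(b) = b*(-1/84) + b/(461 - b) = -b/84 + b/(461 - b))
X - h(55) = 4515416 - 55*(377 - 1*55)/(84*(-461 + 55)) = 4515416 - 55*(377 - 55)/(84*(-406)) = 4515416 - 55*(-1)*322/(84*406) = 4515416 - 1*(-1265/2436) = 4515416 + 1265/2436 = 10999554641/2436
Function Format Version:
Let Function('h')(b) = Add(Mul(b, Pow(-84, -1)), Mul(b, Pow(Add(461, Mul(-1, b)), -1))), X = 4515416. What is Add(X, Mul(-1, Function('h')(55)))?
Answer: Rational(10999554641, 2436) ≈ 4.5154e+6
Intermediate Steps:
Function('h')(b) = Add(Mul(Rational(-1, 84), b), Mul(b, Pow(Add(461, Mul(-1, b)), -1))) (Function('h')(b) = Add(Mul(b, Rational(-1, 84)), Mul(b, Pow(Add(461, Mul(-1, b)), -1))) = Add(Mul(Rational(-1, 84), b), Mul(b, Pow(Add(461, Mul(-1, b)), -1))))
Add(X, Mul(-1, Function('h')(55))) = Add(4515416, Mul(-1, Mul(Rational(1, 84), 55, Pow(Add(-461, 55), -1), Add(377, Mul(-1, 55))))) = Add(4515416, Mul(-1, Mul(Rational(1, 84), 55, Pow(-406, -1), Add(377, -55)))) = Add(4515416, Mul(-1, Mul(Rational(1, 84), 55, Rational(-1, 406), 322))) = Add(4515416, Mul(-1, Rational(-1265, 2436))) = Add(4515416, Rational(1265, 2436)) = Rational(10999554641, 2436)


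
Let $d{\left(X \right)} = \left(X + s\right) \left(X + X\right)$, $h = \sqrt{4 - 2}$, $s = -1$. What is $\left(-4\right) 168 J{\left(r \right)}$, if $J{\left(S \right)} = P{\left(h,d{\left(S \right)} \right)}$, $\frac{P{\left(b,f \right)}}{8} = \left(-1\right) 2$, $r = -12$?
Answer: $10752$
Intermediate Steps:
$h = \sqrt{2} \approx 1.4142$
$d{\left(X \right)} = 2 X \left(-1 + X\right)$ ($d{\left(X \right)} = \left(X - 1\right) \left(X + X\right) = \left(-1 + X\right) 2 X = 2 X \left(-1 + X\right)$)
$P{\left(b,f \right)} = -16$ ($P{\left(b,f \right)} = 8 \left(\left(-1\right) 2\right) = 8 \left(-2\right) = -16$)
$J{\left(S \right)} = -16$
$\left(-4\right) 168 J{\left(r \right)} = \left(-4\right) 168 \left(-16\right) = \left(-672\right) \left(-16\right) = 10752$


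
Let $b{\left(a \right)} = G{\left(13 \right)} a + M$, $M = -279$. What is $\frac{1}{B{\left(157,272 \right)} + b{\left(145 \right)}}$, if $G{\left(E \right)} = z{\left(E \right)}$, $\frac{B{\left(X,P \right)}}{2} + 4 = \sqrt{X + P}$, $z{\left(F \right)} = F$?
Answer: $\frac{799}{1275944} - \frac{\sqrt{429}}{1275944} \approx 0.00060997$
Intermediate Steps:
$B{\left(X,P \right)} = -8 + 2 \sqrt{P + X}$ ($B{\left(X,P \right)} = -8 + 2 \sqrt{X + P} = -8 + 2 \sqrt{P + X}$)
$G{\left(E \right)} = E$
$b{\left(a \right)} = -279 + 13 a$ ($b{\left(a \right)} = 13 a - 279 = -279 + 13 a$)
$\frac{1}{B{\left(157,272 \right)} + b{\left(145 \right)}} = \frac{1}{\left(-8 + 2 \sqrt{272 + 157}\right) + \left(-279 + 13 \cdot 145\right)} = \frac{1}{\left(-8 + 2 \sqrt{429}\right) + \left(-279 + 1885\right)} = \frac{1}{\left(-8 + 2 \sqrt{429}\right) + 1606} = \frac{1}{1598 + 2 \sqrt{429}}$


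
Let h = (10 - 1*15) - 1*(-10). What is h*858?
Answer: 4290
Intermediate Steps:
h = 5 (h = (10 - 15) + 10 = -5 + 10 = 5)
h*858 = 5*858 = 4290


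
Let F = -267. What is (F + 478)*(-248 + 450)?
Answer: 42622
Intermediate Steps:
(F + 478)*(-248 + 450) = (-267 + 478)*(-248 + 450) = 211*202 = 42622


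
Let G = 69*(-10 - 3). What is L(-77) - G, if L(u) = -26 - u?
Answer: 948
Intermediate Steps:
G = -897 (G = 69*(-13) = -897)
L(-77) - G = (-26 - 1*(-77)) - 1*(-897) = (-26 + 77) + 897 = 51 + 897 = 948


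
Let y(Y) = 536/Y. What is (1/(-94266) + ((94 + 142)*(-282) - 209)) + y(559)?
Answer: -3517899940117/52694694 ≈ -66760.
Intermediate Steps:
(1/(-94266) + ((94 + 142)*(-282) - 209)) + y(559) = (1/(-94266) + ((94 + 142)*(-282) - 209)) + 536/559 = (-1/94266 + (236*(-282) - 209)) + 536*(1/559) = (-1/94266 + (-66552 - 209)) + 536/559 = (-1/94266 - 66761) + 536/559 = -6293292427/94266 + 536/559 = -3517899940117/52694694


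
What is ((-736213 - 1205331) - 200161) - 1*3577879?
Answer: -5719584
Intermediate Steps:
((-736213 - 1205331) - 200161) - 1*3577879 = (-1941544 - 200161) - 3577879 = -2141705 - 3577879 = -5719584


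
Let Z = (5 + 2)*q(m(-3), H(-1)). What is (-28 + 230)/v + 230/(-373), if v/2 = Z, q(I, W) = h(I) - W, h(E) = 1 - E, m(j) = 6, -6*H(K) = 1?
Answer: -272728/75719 ≈ -3.6018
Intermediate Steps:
H(K) = -1/6 (H(K) = -1/6*1 = -1/6)
q(I, W) = 1 - I - W (q(I, W) = (1 - I) - W = 1 - I - W)
Z = -203/6 (Z = (5 + 2)*(1 - 1*6 - 1*(-1/6)) = 7*(1 - 6 + 1/6) = 7*(-29/6) = -203/6 ≈ -33.833)
v = -203/3 (v = 2*(-203/6) = -203/3 ≈ -67.667)
(-28 + 230)/v + 230/(-373) = (-28 + 230)/(-203/3) + 230/(-373) = 202*(-3/203) + 230*(-1/373) = -606/203 - 230/373 = -272728/75719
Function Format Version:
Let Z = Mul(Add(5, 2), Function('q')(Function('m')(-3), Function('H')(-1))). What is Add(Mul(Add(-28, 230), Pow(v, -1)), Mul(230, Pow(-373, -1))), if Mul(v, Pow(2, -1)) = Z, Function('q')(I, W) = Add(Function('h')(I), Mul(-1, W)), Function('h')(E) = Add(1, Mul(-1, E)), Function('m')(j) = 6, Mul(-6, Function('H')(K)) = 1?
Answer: Rational(-272728, 75719) ≈ -3.6018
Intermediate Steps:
Function('H')(K) = Rational(-1, 6) (Function('H')(K) = Mul(Rational(-1, 6), 1) = Rational(-1, 6))
Function('q')(I, W) = Add(1, Mul(-1, I), Mul(-1, W)) (Function('q')(I, W) = Add(Add(1, Mul(-1, I)), Mul(-1, W)) = Add(1, Mul(-1, I), Mul(-1, W)))
Z = Rational(-203, 6) (Z = Mul(Add(5, 2), Add(1, Mul(-1, 6), Mul(-1, Rational(-1, 6)))) = Mul(7, Add(1, -6, Rational(1, 6))) = Mul(7, Rational(-29, 6)) = Rational(-203, 6) ≈ -33.833)
v = Rational(-203, 3) (v = Mul(2, Rational(-203, 6)) = Rational(-203, 3) ≈ -67.667)
Add(Mul(Add(-28, 230), Pow(v, -1)), Mul(230, Pow(-373, -1))) = Add(Mul(Add(-28, 230), Pow(Rational(-203, 3), -1)), Mul(230, Pow(-373, -1))) = Add(Mul(202, Rational(-3, 203)), Mul(230, Rational(-1, 373))) = Add(Rational(-606, 203), Rational(-230, 373)) = Rational(-272728, 75719)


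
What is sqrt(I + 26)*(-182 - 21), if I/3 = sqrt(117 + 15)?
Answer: -203*sqrt(26 + 6*sqrt(33)) ≈ -1578.5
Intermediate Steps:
I = 6*sqrt(33) (I = 3*sqrt(117 + 15) = 3*sqrt(132) = 3*(2*sqrt(33)) = 6*sqrt(33) ≈ 34.467)
sqrt(I + 26)*(-182 - 21) = sqrt(6*sqrt(33) + 26)*(-182 - 21) = sqrt(26 + 6*sqrt(33))*(-203) = -203*sqrt(26 + 6*sqrt(33))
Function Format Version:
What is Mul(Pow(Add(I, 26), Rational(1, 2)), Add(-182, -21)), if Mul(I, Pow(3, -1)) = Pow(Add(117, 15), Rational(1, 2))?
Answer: Mul(-203, Pow(Add(26, Mul(6, Pow(33, Rational(1, 2)))), Rational(1, 2))) ≈ -1578.5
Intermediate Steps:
I = Mul(6, Pow(33, Rational(1, 2))) (I = Mul(3, Pow(Add(117, 15), Rational(1, 2))) = Mul(3, Pow(132, Rational(1, 2))) = Mul(3, Mul(2, Pow(33, Rational(1, 2)))) = Mul(6, Pow(33, Rational(1, 2))) ≈ 34.467)
Mul(Pow(Add(I, 26), Rational(1, 2)), Add(-182, -21)) = Mul(Pow(Add(Mul(6, Pow(33, Rational(1, 2))), 26), Rational(1, 2)), Add(-182, -21)) = Mul(Pow(Add(26, Mul(6, Pow(33, Rational(1, 2)))), Rational(1, 2)), -203) = Mul(-203, Pow(Add(26, Mul(6, Pow(33, Rational(1, 2)))), Rational(1, 2)))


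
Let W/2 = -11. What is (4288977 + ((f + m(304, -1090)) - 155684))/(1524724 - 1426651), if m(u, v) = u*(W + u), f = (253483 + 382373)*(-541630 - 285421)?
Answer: -525881121635/98073 ≈ -5.3621e+6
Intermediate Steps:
W = -22 (W = 2*(-11) = -22)
f = -525885340656 (f = 635856*(-827051) = -525885340656)
m(u, v) = u*(-22 + u)
(4288977 + ((f + m(304, -1090)) - 155684))/(1524724 - 1426651) = (4288977 + ((-525885340656 + 304*(-22 + 304)) - 155684))/(1524724 - 1426651) = (4288977 + ((-525885340656 + 304*282) - 155684))/98073 = (4288977 + ((-525885340656 + 85728) - 155684))*(1/98073) = (4288977 + (-525885254928 - 155684))*(1/98073) = (4288977 - 525885410612)*(1/98073) = -525881121635*1/98073 = -525881121635/98073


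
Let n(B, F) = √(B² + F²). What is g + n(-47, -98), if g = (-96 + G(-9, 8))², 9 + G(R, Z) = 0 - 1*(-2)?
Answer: 10609 + √11813 ≈ 10718.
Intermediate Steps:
G(R, Z) = -7 (G(R, Z) = -9 + (0 - 1*(-2)) = -9 + (0 + 2) = -9 + 2 = -7)
g = 10609 (g = (-96 - 7)² = (-103)² = 10609)
g + n(-47, -98) = 10609 + √((-47)² + (-98)²) = 10609 + √(2209 + 9604) = 10609 + √11813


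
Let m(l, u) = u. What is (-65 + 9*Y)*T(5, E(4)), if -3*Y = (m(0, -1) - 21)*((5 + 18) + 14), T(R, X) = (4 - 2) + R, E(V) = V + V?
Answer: 16639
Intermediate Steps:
E(V) = 2*V
T(R, X) = 2 + R
Y = 814/3 (Y = -(-1 - 21)*((5 + 18) + 14)/3 = -(-22)*(23 + 14)/3 = -(-22)*37/3 = -⅓*(-814) = 814/3 ≈ 271.33)
(-65 + 9*Y)*T(5, E(4)) = (-65 + 9*(814/3))*(2 + 5) = (-65 + 2442)*7 = 2377*7 = 16639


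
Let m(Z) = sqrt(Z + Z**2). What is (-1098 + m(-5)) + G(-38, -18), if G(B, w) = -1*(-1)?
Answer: -1097 + 2*sqrt(5) ≈ -1092.5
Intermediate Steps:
G(B, w) = 1
(-1098 + m(-5)) + G(-38, -18) = (-1098 + sqrt(-5*(1 - 5))) + 1 = (-1098 + sqrt(-5*(-4))) + 1 = (-1098 + sqrt(20)) + 1 = (-1098 + 2*sqrt(5)) + 1 = -1097 + 2*sqrt(5)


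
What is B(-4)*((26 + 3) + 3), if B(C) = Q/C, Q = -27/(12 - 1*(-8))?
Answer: 54/5 ≈ 10.800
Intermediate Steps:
Q = -27/20 (Q = -27/(12 + 8) = -27/20 ≈ -1.3500)
B(C) = -27/(20*C)
B(-4)*((26 + 3) + 3) = (-27/20/(-4))*((26 + 3) + 3) = (-27/20*(-¼))*(29 + 3) = (27/80)*32 = 54/5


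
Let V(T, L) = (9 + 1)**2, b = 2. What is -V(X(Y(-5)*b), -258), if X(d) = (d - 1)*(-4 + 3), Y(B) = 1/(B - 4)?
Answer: -100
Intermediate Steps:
Y(B) = 1/(-4 + B)
X(d) = 1 - d (X(d) = (-1 + d)*(-1) = 1 - d)
V(T, L) = 100 (V(T, L) = 10**2 = 100)
-V(X(Y(-5)*b), -258) = -1*100 = -100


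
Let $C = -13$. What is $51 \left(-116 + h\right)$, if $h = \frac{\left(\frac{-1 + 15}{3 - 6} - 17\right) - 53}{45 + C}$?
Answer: $-6035$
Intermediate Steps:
$h = - \frac{7}{3}$ ($h = \frac{\left(\frac{-1 + 15}{3 - 6} - 17\right) - 53}{45 - 13} = \frac{\left(\frac{14}{-3} - 17\right) - 53}{32} = \left(\left(14 \left(- \frac{1}{3}\right) - 17\right) - 53\right) \frac{1}{32} = \left(\left(- \frac{14}{3} - 17\right) - 53\right) \frac{1}{32} = \left(- \frac{65}{3} - 53\right) \frac{1}{32} = \left(- \frac{224}{3}\right) \frac{1}{32} = - \frac{7}{3} \approx -2.3333$)
$51 \left(-116 + h\right) = 51 \left(-116 - \frac{7}{3}\right) = 51 \left(- \frac{355}{3}\right) = -6035$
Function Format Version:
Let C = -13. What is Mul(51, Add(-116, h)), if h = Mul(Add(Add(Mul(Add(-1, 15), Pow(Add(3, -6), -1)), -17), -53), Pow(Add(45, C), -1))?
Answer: -6035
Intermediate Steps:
h = Rational(-7, 3) (h = Mul(Add(Add(Mul(Add(-1, 15), Pow(Add(3, -6), -1)), -17), -53), Pow(Add(45, -13), -1)) = Mul(Add(Add(Mul(14, Pow(-3, -1)), -17), -53), Pow(32, -1)) = Mul(Add(Add(Mul(14, Rational(-1, 3)), -17), -53), Rational(1, 32)) = Mul(Add(Add(Rational(-14, 3), -17), -53), Rational(1, 32)) = Mul(Add(Rational(-65, 3), -53), Rational(1, 32)) = Mul(Rational(-224, 3), Rational(1, 32)) = Rational(-7, 3) ≈ -2.3333)
Mul(51, Add(-116, h)) = Mul(51, Add(-116, Rational(-7, 3))) = Mul(51, Rational(-355, 3)) = -6035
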